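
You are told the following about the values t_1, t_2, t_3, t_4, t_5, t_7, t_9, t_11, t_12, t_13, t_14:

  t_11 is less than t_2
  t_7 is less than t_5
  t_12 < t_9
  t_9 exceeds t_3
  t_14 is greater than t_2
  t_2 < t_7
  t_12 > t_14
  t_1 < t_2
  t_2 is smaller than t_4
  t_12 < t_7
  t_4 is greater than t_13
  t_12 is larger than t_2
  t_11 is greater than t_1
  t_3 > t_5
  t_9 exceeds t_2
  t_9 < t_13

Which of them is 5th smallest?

Piecing the relations together gives one ordering: t_1 < t_11 < t_2 < t_14 < t_12 < t_7 < t_5 < t_3 < t_9 < t_13 < t_4.
The 5th smallest is t_12.

t_12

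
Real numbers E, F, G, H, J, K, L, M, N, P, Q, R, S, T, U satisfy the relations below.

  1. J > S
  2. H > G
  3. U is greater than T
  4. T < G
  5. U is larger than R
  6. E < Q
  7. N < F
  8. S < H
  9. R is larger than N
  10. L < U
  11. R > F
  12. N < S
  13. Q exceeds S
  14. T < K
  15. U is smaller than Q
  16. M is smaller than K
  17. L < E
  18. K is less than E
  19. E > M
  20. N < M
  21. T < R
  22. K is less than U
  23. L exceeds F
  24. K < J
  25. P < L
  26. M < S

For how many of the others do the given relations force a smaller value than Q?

11

The elements the relations force below Q are N, T, P, F, M, S, K, L, E, R, U — no chain reaches any other.
That is 11.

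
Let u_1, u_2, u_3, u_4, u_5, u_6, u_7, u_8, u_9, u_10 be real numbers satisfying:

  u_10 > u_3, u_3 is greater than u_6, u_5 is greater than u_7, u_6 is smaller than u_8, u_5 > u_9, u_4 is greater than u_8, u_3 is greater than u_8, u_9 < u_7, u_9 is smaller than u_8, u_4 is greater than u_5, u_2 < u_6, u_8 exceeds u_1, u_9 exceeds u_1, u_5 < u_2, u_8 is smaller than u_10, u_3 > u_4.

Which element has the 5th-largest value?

Piecing the relations together gives one ordering: u_1 < u_9 < u_7 < u_5 < u_2 < u_6 < u_8 < u_4 < u_3 < u_10.
The 5th largest is u_6.

u_6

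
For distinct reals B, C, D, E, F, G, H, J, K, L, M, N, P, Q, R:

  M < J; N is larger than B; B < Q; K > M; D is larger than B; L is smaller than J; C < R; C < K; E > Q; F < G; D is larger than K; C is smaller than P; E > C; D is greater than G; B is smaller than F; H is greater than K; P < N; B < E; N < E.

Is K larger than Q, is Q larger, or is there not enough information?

undetermined

Following every chain through K: above K we get H, D; below K we get C, M.
Q is not reached, and no chain runs the other way from Q to K.
So the given relations leave the order of K and Q undetermined.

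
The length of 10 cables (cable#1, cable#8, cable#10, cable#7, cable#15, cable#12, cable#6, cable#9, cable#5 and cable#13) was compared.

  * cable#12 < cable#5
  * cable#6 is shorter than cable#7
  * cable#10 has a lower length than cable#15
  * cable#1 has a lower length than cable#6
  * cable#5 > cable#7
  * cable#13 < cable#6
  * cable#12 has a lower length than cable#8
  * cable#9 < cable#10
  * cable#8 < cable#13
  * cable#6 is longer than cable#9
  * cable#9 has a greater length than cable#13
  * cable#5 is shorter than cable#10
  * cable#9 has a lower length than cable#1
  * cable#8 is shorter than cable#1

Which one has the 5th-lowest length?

The consecutive relations fix a unique order: cable#12 < cable#8 < cable#13 < cable#9 < cable#1 < cable#6 < cable#7 < cable#5 < cable#10 < cable#15.
Counting 5 from the smallest end gives cable#1.

cable#1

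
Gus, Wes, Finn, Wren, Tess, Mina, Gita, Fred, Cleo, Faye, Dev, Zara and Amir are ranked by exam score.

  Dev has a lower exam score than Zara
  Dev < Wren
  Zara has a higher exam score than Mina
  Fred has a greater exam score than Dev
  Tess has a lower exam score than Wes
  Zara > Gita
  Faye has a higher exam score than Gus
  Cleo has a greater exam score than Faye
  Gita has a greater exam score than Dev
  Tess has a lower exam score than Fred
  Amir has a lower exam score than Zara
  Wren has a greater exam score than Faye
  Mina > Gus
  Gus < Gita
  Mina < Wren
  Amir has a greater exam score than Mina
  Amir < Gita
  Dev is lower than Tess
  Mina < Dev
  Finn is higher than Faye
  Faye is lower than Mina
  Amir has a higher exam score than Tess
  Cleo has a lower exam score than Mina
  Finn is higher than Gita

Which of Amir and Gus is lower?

Gus

Chaining the given relations: Gus < Faye < Cleo < Mina < Dev < Tess < Amir.
So Gus < Amir; Gus is the lower of the two.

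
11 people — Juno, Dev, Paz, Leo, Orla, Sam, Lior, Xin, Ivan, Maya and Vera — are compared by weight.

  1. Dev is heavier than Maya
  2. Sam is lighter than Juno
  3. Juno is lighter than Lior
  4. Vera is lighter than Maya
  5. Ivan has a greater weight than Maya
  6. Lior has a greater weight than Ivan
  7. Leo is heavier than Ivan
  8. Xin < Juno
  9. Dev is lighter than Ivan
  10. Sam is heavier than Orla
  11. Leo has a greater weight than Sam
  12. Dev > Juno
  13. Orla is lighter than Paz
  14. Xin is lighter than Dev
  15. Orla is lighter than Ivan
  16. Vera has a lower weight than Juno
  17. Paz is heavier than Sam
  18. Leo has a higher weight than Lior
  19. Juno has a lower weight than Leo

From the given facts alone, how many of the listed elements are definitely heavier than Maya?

4

Directly above Maya: Dev, Ivan.
One step further: Lior, Leo (4 so far).
Nothing else is reachable above Maya; 4 in all.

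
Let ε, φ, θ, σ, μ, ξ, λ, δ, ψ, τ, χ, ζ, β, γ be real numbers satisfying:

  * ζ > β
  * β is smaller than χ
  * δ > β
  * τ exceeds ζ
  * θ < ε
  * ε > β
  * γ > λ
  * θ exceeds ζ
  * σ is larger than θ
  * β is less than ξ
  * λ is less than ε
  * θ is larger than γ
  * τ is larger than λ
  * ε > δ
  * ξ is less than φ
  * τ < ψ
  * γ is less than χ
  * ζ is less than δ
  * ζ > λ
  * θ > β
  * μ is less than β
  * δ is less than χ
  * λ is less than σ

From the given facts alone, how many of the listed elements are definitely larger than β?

Directly above β: ζ, δ, θ, ε, ξ, χ.
One step further: σ, τ, φ (9 so far).
One step further: ψ (10 so far).
Nothing else is reachable above β; 10 in all.

10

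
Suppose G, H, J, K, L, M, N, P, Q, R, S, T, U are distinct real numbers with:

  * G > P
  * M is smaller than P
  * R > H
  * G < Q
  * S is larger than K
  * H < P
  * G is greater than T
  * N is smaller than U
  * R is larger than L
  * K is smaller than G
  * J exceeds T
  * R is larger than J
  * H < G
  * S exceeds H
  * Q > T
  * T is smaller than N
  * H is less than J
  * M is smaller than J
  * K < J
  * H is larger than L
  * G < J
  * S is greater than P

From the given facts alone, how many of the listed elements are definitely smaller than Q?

7

The elements the relations force below Q are M, L, K, H, T, P, G — no chain reaches any other.
That is 7.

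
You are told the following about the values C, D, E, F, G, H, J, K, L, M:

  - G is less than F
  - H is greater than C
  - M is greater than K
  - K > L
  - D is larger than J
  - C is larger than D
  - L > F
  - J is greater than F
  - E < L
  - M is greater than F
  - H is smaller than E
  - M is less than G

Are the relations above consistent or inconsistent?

We have G < F stated directly, yet also F < J < D < C < H < E < L < K < M < G by chaining the others — so F < G. Contradiction.

inconsistent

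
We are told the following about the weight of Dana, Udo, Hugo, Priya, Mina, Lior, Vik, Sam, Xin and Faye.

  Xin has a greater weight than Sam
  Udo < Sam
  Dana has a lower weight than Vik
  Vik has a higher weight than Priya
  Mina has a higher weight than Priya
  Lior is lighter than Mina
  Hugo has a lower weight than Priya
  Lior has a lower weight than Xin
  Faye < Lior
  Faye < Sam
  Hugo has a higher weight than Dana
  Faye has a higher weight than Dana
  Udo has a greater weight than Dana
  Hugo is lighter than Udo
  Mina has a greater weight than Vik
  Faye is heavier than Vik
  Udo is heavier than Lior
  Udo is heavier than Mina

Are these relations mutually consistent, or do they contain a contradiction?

consistent

Every relation is compatible with Dana < Hugo < Priya < Vik < Faye < Lior < Mina < Udo < Sam < Xin; the set is consistent.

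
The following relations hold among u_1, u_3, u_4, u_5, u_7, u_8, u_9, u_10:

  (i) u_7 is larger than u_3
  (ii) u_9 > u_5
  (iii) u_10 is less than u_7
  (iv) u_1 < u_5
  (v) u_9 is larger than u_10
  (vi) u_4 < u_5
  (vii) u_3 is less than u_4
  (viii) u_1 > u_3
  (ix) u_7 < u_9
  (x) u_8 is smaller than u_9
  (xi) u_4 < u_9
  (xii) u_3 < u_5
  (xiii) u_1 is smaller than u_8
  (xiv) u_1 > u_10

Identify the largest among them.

Chaining downward from u_9: directly below it, u_10, u_7, u_4, u_5, u_8; then u_3, u_1.
That covers every other element, and nothing is given above u_9, so u_9 is the largest.

u_9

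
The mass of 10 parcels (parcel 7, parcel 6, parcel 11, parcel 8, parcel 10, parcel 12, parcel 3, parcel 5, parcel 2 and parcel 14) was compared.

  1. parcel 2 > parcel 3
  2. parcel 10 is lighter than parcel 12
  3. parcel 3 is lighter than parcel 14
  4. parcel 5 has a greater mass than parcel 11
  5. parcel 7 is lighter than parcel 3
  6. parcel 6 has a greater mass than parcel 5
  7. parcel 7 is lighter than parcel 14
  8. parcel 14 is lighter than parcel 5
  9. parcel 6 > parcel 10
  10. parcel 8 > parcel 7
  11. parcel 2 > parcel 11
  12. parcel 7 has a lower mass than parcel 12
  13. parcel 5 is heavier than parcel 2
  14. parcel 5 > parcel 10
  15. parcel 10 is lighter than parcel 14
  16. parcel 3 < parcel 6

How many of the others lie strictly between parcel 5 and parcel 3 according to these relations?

The relations place parcel 3 below parcel 5. An element lies strictly between them when it is forced above parcel 3 and also forced below parcel 5.
Above parcel 3: {parcel 2, parcel 14, parcel 6}. Below parcel 5: {parcel 7, parcel 10, parcel 11, parcel 2, parcel 14}.
Intersection: {parcel 2, parcel 14} — 2.

2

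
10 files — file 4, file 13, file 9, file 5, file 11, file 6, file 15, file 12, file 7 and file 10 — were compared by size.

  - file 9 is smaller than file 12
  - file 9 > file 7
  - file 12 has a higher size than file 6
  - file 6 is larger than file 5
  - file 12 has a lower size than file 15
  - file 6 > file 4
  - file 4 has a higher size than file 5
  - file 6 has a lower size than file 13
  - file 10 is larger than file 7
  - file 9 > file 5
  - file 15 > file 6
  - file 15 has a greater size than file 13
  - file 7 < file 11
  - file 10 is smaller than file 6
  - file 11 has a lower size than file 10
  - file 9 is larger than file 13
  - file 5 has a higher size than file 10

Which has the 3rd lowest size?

file 10

Piecing the relations together gives one ordering: file 7 < file 11 < file 10 < file 5 < file 4 < file 6 < file 13 < file 9 < file 12 < file 15.
The 3rd smallest is file 10.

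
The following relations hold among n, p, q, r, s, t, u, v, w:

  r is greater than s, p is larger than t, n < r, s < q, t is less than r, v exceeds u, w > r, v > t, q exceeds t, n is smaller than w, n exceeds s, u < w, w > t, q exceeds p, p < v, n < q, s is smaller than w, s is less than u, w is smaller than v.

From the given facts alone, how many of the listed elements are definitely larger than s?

Directly above s: u, n, r, w, q.
One step further: v (6 so far).
No other element is forced above s by the given relations, so the count is 6.

6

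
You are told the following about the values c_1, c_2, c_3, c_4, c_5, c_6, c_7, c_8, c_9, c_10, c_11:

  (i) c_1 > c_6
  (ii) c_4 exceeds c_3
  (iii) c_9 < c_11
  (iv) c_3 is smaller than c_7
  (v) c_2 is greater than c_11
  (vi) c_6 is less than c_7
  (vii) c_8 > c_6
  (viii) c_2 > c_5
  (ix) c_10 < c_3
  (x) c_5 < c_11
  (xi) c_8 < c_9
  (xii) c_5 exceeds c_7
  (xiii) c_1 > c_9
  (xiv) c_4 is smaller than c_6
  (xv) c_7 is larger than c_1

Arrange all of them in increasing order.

c_10 < c_3 < c_4 < c_6 < c_8 < c_9 < c_1 < c_7 < c_5 < c_11 < c_2

Each adjacent pair is fixed by a given relation: c_10 < c_3; c_3 < c_4; c_4 < c_6; c_6 < c_8; c_8 < c_9; c_9 < c_1; c_1 < c_7; c_7 < c_5; c_5 < c_11; c_11 < c_2. Chaining them end to end gives the full order.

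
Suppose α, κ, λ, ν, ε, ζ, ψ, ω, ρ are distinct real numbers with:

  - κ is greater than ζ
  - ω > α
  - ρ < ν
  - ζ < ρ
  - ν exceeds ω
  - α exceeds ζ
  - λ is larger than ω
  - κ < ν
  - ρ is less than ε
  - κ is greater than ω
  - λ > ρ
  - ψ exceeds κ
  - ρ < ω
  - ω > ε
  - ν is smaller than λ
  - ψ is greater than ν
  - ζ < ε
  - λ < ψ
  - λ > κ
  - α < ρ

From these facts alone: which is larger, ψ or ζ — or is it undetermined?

ψ

Link the given pairs in sequence: ζ < α; α < ρ; ρ < ε; ε < ω; ω < κ; κ < ν; ν < λ; λ < ψ.
Chaining these gives ζ < α < ρ < ε < ω < κ < ν < λ < ψ.
So ψ is larger.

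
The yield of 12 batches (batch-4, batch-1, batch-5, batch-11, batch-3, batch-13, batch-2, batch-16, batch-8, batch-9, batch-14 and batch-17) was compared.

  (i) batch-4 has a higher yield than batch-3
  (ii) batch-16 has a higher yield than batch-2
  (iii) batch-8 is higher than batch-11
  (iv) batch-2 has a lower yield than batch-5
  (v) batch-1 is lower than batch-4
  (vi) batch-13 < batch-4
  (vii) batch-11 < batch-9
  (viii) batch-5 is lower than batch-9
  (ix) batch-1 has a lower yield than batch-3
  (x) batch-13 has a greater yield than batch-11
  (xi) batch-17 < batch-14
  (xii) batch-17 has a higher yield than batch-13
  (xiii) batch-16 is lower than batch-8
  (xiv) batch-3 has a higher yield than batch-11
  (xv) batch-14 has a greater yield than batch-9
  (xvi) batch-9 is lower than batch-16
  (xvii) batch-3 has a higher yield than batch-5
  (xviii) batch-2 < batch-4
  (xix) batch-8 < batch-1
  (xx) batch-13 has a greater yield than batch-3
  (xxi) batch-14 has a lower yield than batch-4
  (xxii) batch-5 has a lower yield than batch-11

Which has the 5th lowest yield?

batch-16

Piecing the relations together gives one ordering: batch-2 < batch-5 < batch-11 < batch-9 < batch-16 < batch-8 < batch-1 < batch-3 < batch-13 < batch-17 < batch-14 < batch-4.
Counting 5 from the smallest end gives batch-16.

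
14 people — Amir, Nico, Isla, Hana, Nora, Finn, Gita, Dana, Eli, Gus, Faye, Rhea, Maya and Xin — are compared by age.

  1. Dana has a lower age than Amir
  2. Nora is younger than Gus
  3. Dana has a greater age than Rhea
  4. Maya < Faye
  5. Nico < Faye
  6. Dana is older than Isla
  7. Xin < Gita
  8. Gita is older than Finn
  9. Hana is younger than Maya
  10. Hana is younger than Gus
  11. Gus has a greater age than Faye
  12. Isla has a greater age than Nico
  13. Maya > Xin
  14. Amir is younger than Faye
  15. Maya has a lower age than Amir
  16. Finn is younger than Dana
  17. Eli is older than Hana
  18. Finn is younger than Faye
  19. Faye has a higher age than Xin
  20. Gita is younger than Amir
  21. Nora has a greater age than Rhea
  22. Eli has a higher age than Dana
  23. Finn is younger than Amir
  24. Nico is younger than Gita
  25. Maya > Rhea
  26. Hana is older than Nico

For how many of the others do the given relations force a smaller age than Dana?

4

The elements the relations force below Dana are Nico, Rhea, Isla, Finn — no chain reaches any other.
That is 4.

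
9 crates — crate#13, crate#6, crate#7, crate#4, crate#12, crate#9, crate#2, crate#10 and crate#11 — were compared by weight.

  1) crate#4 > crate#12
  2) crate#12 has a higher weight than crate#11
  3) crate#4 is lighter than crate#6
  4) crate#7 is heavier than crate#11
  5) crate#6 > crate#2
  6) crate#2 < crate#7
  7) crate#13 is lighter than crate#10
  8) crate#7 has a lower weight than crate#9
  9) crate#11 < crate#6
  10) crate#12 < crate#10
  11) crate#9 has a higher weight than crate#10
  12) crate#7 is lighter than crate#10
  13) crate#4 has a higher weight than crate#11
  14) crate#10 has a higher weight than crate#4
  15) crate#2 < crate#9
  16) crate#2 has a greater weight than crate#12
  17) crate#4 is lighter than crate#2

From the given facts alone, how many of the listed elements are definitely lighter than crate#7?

The elements the relations force below crate#7 are crate#11, crate#12, crate#4, crate#2 — no chain reaches any other.
That is 4.

4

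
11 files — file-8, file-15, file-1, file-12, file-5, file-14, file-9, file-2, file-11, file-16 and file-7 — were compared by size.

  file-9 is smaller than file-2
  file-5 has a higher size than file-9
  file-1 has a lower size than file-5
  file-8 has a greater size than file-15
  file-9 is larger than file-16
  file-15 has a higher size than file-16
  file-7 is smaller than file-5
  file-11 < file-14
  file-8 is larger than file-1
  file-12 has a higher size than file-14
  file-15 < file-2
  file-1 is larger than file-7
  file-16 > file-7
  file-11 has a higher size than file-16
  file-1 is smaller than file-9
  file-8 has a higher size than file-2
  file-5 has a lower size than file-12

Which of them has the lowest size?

file-7

file-16 is not least since file-7 < file-16; file-1 is not least since file-7 < file-1; file-15 is not least since file-16 < file-15; file-11 is not least since file-16 < file-11; file-9 is not least since file-16 < file-9; file-14 is not least since file-11 < file-14; file-5 is not least since file-7 < file-5; file-2 is not least since file-15 < file-2; file-8 is not least since file-1 < file-8; file-12 is not least since file-5 < file-12.
Only file-7 has nothing below it, so file-7 is the lowest size.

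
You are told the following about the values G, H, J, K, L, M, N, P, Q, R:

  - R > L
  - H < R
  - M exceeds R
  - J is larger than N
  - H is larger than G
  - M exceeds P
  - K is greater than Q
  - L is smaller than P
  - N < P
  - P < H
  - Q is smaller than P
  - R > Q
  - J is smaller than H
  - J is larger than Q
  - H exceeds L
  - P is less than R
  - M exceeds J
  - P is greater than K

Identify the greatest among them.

Chaining downward from M: directly below it, J, P, R; then N, Q, L, K, H; then G.
That covers every other element, and nothing is given above M, so M is the greatest.

M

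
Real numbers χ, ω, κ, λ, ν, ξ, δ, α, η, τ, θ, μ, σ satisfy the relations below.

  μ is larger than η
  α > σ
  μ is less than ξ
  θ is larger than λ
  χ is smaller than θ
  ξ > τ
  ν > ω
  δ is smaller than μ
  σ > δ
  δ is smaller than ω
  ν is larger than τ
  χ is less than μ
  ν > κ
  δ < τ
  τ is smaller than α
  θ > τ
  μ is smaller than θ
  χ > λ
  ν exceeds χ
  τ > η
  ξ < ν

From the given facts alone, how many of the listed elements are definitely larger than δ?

8

From δ the given relations immediately reach ω, σ, μ, τ.
From those, ξ, α, θ, ν — 8 in total.
Nothing else is reachable above δ; 8 in all.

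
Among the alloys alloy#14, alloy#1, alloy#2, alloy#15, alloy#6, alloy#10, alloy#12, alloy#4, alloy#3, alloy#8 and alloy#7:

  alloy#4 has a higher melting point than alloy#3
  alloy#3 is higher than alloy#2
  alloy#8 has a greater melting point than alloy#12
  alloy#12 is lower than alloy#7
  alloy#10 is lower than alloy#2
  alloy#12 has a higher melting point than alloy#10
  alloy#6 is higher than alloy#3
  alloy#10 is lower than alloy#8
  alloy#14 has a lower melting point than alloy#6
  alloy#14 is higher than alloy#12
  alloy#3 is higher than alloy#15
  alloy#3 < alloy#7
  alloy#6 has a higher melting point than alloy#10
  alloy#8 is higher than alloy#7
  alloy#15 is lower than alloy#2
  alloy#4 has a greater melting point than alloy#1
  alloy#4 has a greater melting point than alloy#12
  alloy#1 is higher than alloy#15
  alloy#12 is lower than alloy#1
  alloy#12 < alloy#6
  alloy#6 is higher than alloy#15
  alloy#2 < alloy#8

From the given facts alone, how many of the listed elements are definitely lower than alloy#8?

Directly below alloy#8: alloy#10, alloy#12, alloy#2, alloy#7.
One step further: alloy#15, alloy#3 (6 so far).
No other element is forced below alloy#8 by the given relations, so the count is 6.

6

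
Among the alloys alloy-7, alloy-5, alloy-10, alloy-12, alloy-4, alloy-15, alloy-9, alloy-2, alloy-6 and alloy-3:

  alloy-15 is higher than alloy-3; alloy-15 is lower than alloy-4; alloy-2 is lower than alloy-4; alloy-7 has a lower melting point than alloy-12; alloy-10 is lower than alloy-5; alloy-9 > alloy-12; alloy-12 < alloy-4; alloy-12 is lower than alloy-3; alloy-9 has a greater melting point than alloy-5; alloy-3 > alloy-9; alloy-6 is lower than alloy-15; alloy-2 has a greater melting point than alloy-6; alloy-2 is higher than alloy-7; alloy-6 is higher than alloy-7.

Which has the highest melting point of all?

Chaining downward from alloy-4: directly below it, alloy-12, alloy-2, alloy-15; then alloy-7, alloy-6, alloy-3; then alloy-9; then alloy-5; then alloy-10.
That covers every other element, and nothing is given above alloy-4, so alloy-4 is the highest melting point.

alloy-4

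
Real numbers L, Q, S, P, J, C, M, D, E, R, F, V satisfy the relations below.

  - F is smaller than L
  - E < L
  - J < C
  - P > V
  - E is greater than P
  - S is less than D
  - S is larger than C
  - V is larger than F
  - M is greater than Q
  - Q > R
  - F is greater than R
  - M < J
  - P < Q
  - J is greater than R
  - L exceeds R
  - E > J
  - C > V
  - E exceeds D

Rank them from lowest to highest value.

R < F < V < P < Q < M < J < C < S < D < E < L

Each adjacent pair is fixed by a given relation: R < F; F < V; V < P; P < Q; Q < M; M < J; J < C; C < S; S < D; D < E; E < L. Chaining them end to end gives the full order.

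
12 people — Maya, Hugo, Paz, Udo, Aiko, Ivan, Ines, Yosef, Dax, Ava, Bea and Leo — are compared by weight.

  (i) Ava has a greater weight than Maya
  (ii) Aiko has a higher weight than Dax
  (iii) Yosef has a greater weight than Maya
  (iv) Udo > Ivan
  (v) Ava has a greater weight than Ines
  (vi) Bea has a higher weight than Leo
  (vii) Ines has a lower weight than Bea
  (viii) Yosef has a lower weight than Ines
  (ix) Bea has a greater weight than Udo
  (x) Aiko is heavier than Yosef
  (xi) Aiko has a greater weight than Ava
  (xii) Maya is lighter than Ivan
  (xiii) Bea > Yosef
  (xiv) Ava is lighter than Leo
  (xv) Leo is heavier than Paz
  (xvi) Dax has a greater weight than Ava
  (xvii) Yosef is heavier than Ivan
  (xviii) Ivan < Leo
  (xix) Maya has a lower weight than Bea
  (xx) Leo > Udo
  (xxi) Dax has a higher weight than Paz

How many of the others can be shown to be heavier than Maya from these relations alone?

From Maya the given relations immediately reach Ivan, Yosef, Ava, Bea.
From those, Udo, Ines, Leo, Dax, Aiko — 9 in total.
Nothing else is reachable above Maya; 9 in all.

9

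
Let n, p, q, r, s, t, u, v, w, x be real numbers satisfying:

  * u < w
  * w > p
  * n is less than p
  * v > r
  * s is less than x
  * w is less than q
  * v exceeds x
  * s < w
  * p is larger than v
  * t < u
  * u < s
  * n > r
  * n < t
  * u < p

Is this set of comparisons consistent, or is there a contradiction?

Every relation is compatible with r < n < t < u < s < x < v < p < w < q; the set is consistent.

consistent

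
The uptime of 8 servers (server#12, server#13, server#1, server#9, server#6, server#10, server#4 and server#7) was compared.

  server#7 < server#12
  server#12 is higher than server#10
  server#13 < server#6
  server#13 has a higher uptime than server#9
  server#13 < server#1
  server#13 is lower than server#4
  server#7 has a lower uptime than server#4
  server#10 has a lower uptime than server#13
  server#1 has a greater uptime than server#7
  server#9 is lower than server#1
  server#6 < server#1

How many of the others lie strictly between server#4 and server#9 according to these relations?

Chaining upward from server#9 reaches: server#13, server#6, server#1.
Chaining downward from server#4 reaches: server#10, server#13, server#7.
Strictly between server#9 and server#4 are those in both lists: server#13 — 1 element.

1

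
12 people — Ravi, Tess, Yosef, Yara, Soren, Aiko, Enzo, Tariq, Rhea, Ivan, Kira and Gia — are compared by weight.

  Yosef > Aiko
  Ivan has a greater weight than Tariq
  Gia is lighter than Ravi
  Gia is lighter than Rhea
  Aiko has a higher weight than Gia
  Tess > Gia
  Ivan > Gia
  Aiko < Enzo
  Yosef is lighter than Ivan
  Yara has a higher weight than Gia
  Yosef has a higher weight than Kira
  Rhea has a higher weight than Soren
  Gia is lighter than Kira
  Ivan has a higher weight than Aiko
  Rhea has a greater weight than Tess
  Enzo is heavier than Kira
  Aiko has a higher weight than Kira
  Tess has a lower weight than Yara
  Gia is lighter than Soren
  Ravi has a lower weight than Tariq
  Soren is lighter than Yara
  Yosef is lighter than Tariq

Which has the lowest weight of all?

Gia

Kira is not least since Gia < Kira; Soren is not least since Gia < Soren; Ravi is not least since Gia < Ravi; Tess is not least since Gia < Tess; Yara is not least since Gia < Yara; Rhea is not least since Tess < Rhea; Aiko is not least since Gia < Aiko; Yosef is not least since Kira < Yosef; Tariq is not least since Yosef < Tariq; Ivan is not least since Aiko < Ivan; Enzo is not least since Kira < Enzo.
Only Gia has nothing below it, so Gia is the lowest weight.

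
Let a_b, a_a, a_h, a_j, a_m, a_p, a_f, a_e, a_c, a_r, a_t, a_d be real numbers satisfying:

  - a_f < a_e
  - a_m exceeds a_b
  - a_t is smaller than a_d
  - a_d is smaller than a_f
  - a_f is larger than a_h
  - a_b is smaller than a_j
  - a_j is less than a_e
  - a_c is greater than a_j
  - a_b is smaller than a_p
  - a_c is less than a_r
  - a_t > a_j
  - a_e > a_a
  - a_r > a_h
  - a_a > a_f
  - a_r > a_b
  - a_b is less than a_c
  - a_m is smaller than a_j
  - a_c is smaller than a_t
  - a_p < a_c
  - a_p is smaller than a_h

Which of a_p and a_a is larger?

a_a

a_p < a_c and a_c < a_t give a_p < a_t.
With a_t < a_d: a_p < a_c < a_t < a_d.
With a_d < a_f: a_p < a_c < a_t < a_d < a_f.
With a_f < a_a: a_p < a_c < a_t < a_d < a_f < a_a.
So a_p < a_a; a_a is the larger of the two.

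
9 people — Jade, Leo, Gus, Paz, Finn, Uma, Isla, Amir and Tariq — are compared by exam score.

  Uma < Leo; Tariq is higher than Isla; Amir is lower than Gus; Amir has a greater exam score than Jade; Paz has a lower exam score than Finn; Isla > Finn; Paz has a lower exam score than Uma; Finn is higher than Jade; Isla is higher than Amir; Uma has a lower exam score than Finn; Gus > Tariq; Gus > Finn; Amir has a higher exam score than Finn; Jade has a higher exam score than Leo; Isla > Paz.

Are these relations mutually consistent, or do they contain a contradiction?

The single ordering Paz < Uma < Leo < Jade < Finn < Amir < Isla < Tariq < Gus satisfies every listed relation, so no contradiction arises.

consistent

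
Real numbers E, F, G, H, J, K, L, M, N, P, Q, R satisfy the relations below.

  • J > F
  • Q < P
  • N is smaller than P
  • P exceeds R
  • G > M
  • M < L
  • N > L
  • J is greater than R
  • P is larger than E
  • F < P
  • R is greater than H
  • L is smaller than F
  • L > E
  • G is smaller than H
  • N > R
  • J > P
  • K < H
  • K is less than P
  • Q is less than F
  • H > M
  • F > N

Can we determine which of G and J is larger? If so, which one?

J

Link the given pairs in sequence: G < H; H < R; R < N; N < F; F < P; P < J.
Together: G < H < R < N < F < P < J.
So J is larger.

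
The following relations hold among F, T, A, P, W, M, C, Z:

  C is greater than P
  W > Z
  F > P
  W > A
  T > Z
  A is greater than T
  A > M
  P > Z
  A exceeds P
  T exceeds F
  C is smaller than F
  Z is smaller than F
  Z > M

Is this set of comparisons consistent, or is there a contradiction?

Every relation is compatible with M < Z < P < C < F < T < A < W; the set is consistent.

consistent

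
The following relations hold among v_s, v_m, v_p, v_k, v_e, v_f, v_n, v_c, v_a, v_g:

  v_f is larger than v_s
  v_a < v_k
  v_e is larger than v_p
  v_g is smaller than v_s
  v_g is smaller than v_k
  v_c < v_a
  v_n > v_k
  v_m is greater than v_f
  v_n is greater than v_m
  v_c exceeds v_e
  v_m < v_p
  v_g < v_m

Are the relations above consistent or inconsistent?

consistent

Every relation is compatible with v_g < v_s < v_f < v_m < v_p < v_e < v_c < v_a < v_k < v_n; the set is consistent.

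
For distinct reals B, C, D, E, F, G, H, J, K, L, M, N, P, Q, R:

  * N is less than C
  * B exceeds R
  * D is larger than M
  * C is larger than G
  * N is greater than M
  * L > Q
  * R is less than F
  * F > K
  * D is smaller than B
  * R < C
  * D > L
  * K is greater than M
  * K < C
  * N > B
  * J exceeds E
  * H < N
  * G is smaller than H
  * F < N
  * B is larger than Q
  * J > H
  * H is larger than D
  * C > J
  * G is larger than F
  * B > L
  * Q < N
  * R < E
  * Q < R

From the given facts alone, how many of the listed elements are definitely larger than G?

Directly above G: H, C.
One step further: J, N (4 so far).
Nothing else is reachable above G; 4 in all.

4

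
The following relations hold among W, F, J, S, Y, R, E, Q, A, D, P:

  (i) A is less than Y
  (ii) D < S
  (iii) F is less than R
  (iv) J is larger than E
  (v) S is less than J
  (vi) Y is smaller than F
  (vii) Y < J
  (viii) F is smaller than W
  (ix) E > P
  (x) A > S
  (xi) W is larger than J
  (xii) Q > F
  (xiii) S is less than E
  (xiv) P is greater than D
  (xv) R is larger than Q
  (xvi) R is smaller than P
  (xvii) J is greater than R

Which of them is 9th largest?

Piecing the relations together gives one ordering: D < S < A < Y < F < Q < R < P < E < J < W.
The 9th largest is A.

A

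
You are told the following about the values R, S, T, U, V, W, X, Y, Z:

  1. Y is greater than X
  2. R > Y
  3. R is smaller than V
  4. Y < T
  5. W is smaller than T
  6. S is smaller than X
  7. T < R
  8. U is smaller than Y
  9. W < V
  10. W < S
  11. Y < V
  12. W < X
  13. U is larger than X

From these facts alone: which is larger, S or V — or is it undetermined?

The relevant relations are S < X; X < U; U < Y; Y < T; T < R; R < V.
Together: S < X < U < Y < T < R < V.
So V is larger.

V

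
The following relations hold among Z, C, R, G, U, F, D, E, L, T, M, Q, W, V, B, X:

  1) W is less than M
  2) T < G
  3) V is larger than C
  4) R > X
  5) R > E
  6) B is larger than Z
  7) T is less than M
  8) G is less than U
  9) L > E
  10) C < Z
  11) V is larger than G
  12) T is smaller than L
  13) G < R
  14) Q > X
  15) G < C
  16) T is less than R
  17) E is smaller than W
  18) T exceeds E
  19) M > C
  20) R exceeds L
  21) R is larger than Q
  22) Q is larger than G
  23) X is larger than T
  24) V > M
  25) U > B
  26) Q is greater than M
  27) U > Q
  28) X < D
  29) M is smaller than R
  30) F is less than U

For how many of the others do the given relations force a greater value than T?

12

Directly above T: L, G, X, M, R.
One step further: C, Q, V, U, D (10 so far).
One step further: Z (11 so far).
One step further: B (12 so far).
Nothing else is reachable above T; 12 in all.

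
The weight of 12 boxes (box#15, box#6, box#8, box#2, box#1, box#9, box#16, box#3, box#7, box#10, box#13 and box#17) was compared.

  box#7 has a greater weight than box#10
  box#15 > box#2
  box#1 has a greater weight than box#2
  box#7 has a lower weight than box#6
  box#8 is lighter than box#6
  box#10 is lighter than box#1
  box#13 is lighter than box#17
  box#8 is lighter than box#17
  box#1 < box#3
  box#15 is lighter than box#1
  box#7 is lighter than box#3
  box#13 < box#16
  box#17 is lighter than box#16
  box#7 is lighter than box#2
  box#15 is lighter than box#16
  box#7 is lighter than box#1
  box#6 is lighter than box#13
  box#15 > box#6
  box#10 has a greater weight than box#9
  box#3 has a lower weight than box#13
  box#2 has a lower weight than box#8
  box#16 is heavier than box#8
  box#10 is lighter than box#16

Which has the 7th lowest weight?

box#15

The consecutive relations fix a unique order: box#9 < box#10 < box#7 < box#2 < box#8 < box#6 < box#15 < box#1 < box#3 < box#13 < box#17 < box#16.
Counting 7 from the smallest end gives box#15.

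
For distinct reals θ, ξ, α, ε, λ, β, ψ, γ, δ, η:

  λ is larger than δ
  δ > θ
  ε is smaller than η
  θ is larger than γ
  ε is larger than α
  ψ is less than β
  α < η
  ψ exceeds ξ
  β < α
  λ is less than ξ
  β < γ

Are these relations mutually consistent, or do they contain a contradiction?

We have β < γ stated directly, yet also γ < θ < δ < λ < ξ < ψ < β by chaining the others — so γ < β. Contradiction.

inconsistent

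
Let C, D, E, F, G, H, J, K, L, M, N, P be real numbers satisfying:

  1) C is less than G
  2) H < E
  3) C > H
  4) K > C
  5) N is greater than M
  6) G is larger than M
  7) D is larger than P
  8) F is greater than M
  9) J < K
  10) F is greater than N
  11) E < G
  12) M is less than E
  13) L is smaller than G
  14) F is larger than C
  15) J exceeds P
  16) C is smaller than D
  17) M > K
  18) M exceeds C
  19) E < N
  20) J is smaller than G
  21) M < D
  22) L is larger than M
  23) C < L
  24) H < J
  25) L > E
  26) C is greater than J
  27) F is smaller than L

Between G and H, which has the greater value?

Chaining the given relations: H < J < C < K < M < E < N < F < L < G.
So H < G; G is the larger of the two.

G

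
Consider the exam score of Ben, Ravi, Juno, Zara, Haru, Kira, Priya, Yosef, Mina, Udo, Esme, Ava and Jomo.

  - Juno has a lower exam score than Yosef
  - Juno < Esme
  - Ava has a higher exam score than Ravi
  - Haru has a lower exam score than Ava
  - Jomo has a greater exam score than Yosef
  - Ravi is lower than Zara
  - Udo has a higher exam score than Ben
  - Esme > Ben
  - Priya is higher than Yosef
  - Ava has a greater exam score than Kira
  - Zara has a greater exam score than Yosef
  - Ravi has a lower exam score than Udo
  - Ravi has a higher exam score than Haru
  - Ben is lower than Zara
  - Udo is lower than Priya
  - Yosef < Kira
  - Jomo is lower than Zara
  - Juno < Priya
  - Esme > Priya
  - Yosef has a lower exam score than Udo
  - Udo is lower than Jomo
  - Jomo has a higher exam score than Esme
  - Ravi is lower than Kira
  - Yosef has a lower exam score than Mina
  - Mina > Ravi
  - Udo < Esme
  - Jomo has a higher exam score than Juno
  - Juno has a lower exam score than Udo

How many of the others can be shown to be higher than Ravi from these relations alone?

The elements the relations force above Ravi are Udo, Priya, Kira, Esme, Mina, Jomo, Zara, Ava — no chain reaches any other.
That is 8.

8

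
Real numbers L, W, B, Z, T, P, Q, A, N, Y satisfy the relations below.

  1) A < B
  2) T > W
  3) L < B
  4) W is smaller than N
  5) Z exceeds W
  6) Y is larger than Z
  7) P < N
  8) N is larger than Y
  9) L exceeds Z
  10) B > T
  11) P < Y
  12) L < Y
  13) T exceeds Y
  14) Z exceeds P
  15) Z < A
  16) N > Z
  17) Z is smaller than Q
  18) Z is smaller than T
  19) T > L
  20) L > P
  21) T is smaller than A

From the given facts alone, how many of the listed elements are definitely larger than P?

From P the given relations immediately reach Z, L, Y, N.
From those, T, Q, A, B — 8 in total.
No other element is forced above P by the given relations, so the count is 8.

8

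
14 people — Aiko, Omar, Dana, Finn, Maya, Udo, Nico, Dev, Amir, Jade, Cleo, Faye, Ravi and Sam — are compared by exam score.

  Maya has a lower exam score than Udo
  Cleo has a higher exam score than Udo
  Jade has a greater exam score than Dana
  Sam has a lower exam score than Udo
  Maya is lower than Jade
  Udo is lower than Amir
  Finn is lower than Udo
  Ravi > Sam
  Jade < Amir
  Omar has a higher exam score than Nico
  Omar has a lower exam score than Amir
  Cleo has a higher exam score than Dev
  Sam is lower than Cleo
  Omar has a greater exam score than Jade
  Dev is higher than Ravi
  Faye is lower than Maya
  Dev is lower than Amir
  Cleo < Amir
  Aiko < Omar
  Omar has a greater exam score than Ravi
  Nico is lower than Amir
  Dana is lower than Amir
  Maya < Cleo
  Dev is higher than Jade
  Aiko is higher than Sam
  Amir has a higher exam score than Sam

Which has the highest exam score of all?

Sam is not greatest since Sam < Aiko; Ravi is not greatest since Ravi < Omar; Finn is not greatest since Finn < Udo; Faye is not greatest since Faye < Maya; Dana is not greatest since Dana < Jade; Maya is not greatest since Maya < Udo; Udo is not greatest since Udo < Cleo; Nico is not greatest since Nico < Amir; Aiko is not greatest since Aiko < Omar; Jade is not greatest since Jade < Dev; Dev is not greatest since Dev < Cleo; Cleo is not greatest since Cleo < Amir; Omar is not greatest since Omar < Amir.
Only Amir has nothing above it, so Amir is the highest exam score.

Amir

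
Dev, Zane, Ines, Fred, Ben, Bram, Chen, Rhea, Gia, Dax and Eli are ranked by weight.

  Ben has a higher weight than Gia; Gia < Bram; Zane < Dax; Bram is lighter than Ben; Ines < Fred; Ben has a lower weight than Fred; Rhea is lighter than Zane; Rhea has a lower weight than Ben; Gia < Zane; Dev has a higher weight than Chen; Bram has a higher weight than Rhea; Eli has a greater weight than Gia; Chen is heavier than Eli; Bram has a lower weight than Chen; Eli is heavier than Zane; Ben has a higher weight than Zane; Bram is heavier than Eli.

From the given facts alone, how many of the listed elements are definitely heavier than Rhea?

8

Directly above Rhea: Zane, Bram, Ben.
One step further: Eli, Chen, Dax, Fred (7 so far).
One step further: Dev (8 so far).
Nothing else is reachable above Rhea; 8 in all.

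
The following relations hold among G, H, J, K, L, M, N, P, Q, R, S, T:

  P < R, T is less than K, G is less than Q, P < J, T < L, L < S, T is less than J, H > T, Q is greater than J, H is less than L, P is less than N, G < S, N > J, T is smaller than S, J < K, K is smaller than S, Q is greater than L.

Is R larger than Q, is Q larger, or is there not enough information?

undetermined

Following every chain through R: below R we get P.
Q is not reached, and no chain runs the other way from Q to R.
So the given relations leave the order of R and Q undetermined.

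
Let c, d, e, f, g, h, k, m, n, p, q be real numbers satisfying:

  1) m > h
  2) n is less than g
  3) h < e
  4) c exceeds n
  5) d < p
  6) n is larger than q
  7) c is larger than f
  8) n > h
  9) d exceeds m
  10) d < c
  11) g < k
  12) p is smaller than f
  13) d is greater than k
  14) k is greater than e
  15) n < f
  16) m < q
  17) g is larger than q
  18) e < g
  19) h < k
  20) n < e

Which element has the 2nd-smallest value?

Chaining the given pairs: h < m < q < n < e < g < k < d < p < f < c.
Counting 2 from the smallest end gives m.

m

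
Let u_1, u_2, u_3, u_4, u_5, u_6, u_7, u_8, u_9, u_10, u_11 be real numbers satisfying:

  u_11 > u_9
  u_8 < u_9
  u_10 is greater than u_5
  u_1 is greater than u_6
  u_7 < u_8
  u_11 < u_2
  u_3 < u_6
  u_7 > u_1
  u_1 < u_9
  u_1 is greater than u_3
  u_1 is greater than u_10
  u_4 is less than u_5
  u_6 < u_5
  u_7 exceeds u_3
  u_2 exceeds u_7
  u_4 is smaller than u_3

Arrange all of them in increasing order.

u_4 < u_3 < u_6 < u_5 < u_10 < u_1 < u_7 < u_8 < u_9 < u_11 < u_2

Nothing is placed below u_4, so it is least; from there u_4 < u_3; u_3 < u_6; u_6 < u_5; u_5 < u_10; u_10 < u_1; u_1 < u_7; u_7 < u_8; u_8 < u_9; u_9 < u_11; u_11 < u_2, each given directly.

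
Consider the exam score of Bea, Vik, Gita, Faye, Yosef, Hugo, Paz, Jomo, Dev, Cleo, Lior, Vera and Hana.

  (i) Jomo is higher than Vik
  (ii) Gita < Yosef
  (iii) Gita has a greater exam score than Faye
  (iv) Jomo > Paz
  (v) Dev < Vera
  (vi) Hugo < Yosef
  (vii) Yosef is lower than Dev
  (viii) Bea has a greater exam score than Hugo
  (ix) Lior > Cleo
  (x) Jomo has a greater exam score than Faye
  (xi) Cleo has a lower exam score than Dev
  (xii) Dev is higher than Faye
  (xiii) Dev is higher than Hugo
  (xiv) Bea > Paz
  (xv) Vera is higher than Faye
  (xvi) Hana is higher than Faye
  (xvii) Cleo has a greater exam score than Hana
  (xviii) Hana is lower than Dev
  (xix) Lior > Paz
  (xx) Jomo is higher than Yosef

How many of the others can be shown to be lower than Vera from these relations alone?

7

The elements the relations force below Vera are Faye, Hana, Cleo, Hugo, Gita, Yosef, Dev — no chain reaches any other.
That is 7.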